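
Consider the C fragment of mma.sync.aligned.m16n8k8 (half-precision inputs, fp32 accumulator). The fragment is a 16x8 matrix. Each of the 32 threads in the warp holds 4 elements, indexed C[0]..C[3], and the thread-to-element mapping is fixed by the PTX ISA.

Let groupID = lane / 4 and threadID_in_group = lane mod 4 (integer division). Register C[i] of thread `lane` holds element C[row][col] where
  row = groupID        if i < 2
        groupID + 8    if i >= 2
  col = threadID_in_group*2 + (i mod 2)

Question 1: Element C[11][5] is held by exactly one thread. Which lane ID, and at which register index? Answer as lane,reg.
14,3

r:11=>grp=3,rB=1  c:5=>tig=2,lo=1
L=3*4+2=14  i=1*2+1=3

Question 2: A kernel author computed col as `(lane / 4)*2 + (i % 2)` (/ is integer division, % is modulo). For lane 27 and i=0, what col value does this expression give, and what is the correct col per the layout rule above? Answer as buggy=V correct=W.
`(lane / 4)*2 + (i % 2)`[27,0]→12
lane 27→27/4=6, 27 mod 4=3
i=0  r:6+0→6  c:2·3+0→6
col: 12 vs 6

buggy=12 correct=6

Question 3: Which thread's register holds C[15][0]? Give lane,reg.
28,2

r: 15->gid=7,r8=1  c: 0->tid=0,i&1=0
L=7*4+0=28  i=1*2+0=2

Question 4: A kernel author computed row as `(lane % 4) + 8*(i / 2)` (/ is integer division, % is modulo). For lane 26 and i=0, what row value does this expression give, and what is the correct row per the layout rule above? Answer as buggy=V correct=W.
`(lane % 4) + 8*(i / 2)`[26,0]⇒2
lane 26: gr=6 (26/4), th=2 (26%4)
i=0: r=6+0=6, c=2*2+0=4
row: 2 vs 6

buggy=2 correct=6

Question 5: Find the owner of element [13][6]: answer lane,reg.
23,2

r: 13->gid=5,r8=1  c: 6->tid=3,i&1=0
L=5*4+3=23  i=1*2+0=2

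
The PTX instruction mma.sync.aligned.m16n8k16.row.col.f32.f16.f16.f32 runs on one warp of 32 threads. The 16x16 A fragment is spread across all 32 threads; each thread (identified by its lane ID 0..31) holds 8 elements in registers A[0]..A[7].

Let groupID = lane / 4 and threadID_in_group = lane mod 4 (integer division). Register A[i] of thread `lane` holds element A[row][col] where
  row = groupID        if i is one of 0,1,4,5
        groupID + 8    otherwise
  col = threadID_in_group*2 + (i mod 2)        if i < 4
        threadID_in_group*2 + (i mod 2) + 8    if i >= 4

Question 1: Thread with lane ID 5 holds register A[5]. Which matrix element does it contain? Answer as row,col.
1,11

lane 5: G=1 (5/4), T=1 (5%4)
i=5: r=1+0=1, c=1*2+1+8=11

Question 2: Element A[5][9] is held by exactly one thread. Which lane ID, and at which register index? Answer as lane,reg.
r=5→G=5,rhi=0  c=9→chi=1,T=0,p=1
L=5*4+0=20  i=1*4+0*2+1=5

20,5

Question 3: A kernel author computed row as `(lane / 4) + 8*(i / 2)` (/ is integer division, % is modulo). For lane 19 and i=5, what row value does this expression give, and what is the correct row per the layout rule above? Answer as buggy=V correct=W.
`(lane / 4) + 8*(i / 2)`[19,5]=>20
lane 19: grp=4 (19/4), tig=3 (19%4)
i=5: r=4+0=4, c=3*2+1+8=15
row: 20 vs 4

buggy=20 correct=4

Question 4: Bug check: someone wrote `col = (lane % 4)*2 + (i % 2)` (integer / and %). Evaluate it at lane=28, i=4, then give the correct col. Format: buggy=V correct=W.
buggy=0 correct=8

`(lane % 4)*2 + (i % 2)`[28,4]->0
lane 28->28/4=7, 28 mod 4=0
i=4  r:7+0->7  c:2·0+0+8->8
col: 0 vs 8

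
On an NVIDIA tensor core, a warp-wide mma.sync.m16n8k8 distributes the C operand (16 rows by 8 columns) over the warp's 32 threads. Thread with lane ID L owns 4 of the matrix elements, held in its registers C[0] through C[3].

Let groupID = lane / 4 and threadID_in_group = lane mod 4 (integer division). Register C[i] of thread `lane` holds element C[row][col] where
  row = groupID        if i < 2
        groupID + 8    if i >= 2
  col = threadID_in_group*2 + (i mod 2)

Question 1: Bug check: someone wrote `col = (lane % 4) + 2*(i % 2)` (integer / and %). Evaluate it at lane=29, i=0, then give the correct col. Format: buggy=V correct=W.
`(lane % 4) + 2*(i % 2)`[29,0]⇒1
L=29⇒gr=29>>2=7, th=29&3=1
[0]⇒row 7+0=7  col 1·2+0=2
col: 1 vs 2

buggy=1 correct=2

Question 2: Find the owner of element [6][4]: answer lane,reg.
r: 6->gid=6,r8=0  c: 4->tid=2,i&1=0
L=6*4+2=26  i=0*2+0=0

26,0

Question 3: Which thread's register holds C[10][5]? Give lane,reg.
10,3

r=10→G=2,rhi=1  c=5→T=2,p=1
L=2*4+2=10  i=1*2+1=3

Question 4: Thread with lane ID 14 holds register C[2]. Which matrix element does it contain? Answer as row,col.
11,4

14: G=3,T=2
[2] (3+8,2*2+0) = (11,4)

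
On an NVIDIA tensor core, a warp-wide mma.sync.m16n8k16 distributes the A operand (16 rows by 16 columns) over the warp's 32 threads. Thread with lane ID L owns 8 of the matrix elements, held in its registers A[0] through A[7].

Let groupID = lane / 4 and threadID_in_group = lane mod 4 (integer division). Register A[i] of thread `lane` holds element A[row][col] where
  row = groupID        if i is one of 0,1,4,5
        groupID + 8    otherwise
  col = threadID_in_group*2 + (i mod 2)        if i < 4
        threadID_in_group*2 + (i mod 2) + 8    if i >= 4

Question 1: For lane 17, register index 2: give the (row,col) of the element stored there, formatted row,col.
12,2

17: g=4,t=1
[2] (4+8,1*2+0+0) = (12,2)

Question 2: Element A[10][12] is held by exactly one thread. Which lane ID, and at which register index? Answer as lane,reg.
10,6

r: 10->gid=2,r8=1  c: 12->c8=1,tid=2,i&1=0
L=2*4+2=10  i=1*4+1*2+0=6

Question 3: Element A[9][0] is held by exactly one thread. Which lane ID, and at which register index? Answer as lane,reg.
4,2

r=9⇒gr=1,Rb=1  c=0⇒Cb=0,th=0,odd=0
L=1*4+0=4  i=0*4+1*2+0=2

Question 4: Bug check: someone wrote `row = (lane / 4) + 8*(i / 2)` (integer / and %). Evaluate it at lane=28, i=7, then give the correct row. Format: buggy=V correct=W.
buggy=31 correct=15

`(lane / 4) + 8*(i / 2)`[28,7]→31
L=28→G=28>>2=7, T=28&3=0
[7]→row 7+8=15  col 0·2+1+8=9
row: 31 vs 15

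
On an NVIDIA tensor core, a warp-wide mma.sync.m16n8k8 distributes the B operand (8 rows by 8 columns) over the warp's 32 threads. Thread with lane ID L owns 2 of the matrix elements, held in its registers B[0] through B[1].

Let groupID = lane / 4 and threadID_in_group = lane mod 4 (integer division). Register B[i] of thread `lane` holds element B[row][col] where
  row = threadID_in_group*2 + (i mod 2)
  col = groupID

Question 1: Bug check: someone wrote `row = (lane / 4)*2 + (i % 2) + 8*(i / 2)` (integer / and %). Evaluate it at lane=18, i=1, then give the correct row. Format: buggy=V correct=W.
`(lane / 4)*2 + (i % 2) + 8*(i / 2)`[18,1]→9
L=18→G=18>>2=4, T=18&3=2
[1]→row 2·2+1=5  col G=4
row: 9 vs 5

buggy=9 correct=5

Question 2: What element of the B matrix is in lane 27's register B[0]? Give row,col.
6,6

27: G=6,T=3
[0] (3*2+0,6) = (6,6)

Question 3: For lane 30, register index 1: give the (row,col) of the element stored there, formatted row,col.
5,7

30: gr=7,th=2
[1] (2*2+1,7) = (5,7)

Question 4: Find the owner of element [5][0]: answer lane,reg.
2,1

c=0->g=0  r=5->t=2,b0=1
L=0*4+2=2  i=1=1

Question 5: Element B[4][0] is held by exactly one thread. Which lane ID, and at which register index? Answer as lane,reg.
c=0⇒gr=0  r=4⇒th=2,odd=0
L=0*4+2=2  i=0=0

2,0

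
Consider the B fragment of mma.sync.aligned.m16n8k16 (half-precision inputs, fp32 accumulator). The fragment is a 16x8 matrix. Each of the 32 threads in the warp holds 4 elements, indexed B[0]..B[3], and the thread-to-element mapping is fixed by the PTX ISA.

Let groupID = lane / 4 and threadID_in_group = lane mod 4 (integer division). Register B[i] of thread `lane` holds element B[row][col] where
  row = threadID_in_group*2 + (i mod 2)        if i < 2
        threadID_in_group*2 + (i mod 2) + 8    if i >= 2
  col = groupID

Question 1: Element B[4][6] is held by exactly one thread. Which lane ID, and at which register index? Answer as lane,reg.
c=6->g=6  r=4->rb=0,t=2,b0=0
L=6*4+2=26  i=0*2+0=0

26,0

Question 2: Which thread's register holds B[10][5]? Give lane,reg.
21,2

c=5⇒gr=5  r=10⇒Rb=1,th=1,odd=0
L=5*4+1=21  i=1*2+0=2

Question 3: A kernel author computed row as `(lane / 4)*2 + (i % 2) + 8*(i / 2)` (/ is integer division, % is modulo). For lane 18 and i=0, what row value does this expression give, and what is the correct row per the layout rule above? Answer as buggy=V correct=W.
buggy=8 correct=4

`(lane / 4)*2 + (i % 2) + 8*(i / 2)`[18,0]→8
18: G=4,T=2
[0] (2*2+0+0,4) = (4,4)
row: 8 vs 4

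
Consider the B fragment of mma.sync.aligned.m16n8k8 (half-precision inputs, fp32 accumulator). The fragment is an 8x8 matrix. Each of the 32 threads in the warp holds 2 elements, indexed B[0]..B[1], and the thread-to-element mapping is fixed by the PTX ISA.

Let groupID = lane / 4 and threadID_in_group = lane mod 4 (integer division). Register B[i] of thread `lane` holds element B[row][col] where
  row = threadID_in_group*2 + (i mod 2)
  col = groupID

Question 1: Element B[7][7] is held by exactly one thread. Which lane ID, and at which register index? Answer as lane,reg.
c=7→G=7  r=7→T=3,p=1
L=7*4+3=31  i=1=1

31,1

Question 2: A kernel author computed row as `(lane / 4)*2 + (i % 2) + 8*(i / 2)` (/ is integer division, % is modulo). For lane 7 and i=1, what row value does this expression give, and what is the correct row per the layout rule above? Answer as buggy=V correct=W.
`(lane / 4)*2 + (i % 2) + 8*(i / 2)`[7,1]->3
7: g=1,t=3
[1] (3*2+1,1) = (7,1)
row: 3 vs 7

buggy=3 correct=7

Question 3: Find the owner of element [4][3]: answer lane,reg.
14,0

c=3->g=3  r=4->t=2,b0=0
L=3*4+2=14  i=0=0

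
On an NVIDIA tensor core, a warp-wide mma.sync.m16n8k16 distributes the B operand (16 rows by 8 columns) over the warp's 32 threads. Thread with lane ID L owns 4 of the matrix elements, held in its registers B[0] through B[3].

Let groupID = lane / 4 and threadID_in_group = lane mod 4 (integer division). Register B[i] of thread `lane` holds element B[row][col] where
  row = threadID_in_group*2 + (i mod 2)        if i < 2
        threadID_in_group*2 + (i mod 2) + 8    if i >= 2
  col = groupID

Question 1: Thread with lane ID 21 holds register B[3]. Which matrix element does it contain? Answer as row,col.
L=21->gid=21>>2=5, tid=21&3=1
[3]->row 1·2+1+8=11  col gid=5

11,5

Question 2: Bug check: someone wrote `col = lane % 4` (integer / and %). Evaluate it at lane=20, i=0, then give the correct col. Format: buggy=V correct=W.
buggy=0 correct=5

`lane % 4`[20,0]⇒0
L=20⇒gr=20>>2=5, th=20&3=0
[0]⇒row 0·2+0+0=0  col gr=5
col: 0 vs 5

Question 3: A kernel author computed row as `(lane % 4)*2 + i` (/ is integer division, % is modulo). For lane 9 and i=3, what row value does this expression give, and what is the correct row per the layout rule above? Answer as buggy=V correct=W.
`(lane % 4)*2 + i`[9,3]->5
lane 9->9/4=2, 9 mod 4=1
i=3  r:2·1+1+8->11  c:2
row: 5 vs 11

buggy=5 correct=11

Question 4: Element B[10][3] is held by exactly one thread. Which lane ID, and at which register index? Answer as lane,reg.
13,2

c=3->g=3  r=10->rb=1,t=1,b0=0
L=3*4+1=13  i=1*2+0=2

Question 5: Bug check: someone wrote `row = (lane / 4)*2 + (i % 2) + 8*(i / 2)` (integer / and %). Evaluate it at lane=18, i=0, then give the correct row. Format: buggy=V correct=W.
buggy=8 correct=4

`(lane / 4)*2 + (i % 2) + 8*(i / 2)`[18,0]⇒8
lane 18: gr=4 (18/4), th=2 (18%4)
i=0: r=2*2+0+0=4, c=gr=4
row: 8 vs 4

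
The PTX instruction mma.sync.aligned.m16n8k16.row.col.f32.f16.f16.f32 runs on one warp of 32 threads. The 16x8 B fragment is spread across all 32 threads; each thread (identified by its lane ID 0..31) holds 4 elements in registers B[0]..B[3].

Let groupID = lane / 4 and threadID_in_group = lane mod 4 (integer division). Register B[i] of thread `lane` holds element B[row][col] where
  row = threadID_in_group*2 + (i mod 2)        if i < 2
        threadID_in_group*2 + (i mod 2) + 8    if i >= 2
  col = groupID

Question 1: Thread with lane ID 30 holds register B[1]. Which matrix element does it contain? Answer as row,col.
5,7

L=30→G=30>>2=7, T=30&3=2
[1]→row 2·2+1+0=5  col G=7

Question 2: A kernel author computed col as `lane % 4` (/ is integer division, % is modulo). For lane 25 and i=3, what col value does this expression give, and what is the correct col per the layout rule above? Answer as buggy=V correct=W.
buggy=1 correct=6

`lane % 4`[25,3]->1
lane 25: gid=6 (25/4), tid=1 (25%4)
i=3: r=1*2+1+8=11, c=gid=6
col: 1 vs 6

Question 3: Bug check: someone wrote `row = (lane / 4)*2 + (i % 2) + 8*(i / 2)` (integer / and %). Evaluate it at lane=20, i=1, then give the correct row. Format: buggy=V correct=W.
`(lane / 4)*2 + (i % 2) + 8*(i / 2)`[20,1]->11
lane 20->20/4=5, 20 mod 4=0
i=1  r:2·0+1+0->1  c:5
row: 11 vs 1

buggy=11 correct=1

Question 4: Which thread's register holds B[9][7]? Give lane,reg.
c:7=>grp=7  r:9=>rB=1,tig=0,lo=1
L=7*4+0=28  i=1*2+1=3

28,3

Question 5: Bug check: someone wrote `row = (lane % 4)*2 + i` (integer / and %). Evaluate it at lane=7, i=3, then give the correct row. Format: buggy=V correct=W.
`(lane % 4)*2 + i`[7,3]→9
7: G=1,T=3
[3] (3*2+1+8,1) = (15,1)
row: 9 vs 15

buggy=9 correct=15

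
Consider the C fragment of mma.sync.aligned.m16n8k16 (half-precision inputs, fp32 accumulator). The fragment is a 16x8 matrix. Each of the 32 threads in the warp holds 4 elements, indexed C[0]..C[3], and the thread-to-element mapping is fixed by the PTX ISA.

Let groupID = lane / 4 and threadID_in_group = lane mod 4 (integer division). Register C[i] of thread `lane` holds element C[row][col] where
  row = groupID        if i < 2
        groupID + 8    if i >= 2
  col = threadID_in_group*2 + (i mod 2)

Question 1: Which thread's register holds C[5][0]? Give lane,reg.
20,0

r=5->g=5,rb=0  c=0->t=0,b0=0
L=5*4+0=20  i=0*2+0=0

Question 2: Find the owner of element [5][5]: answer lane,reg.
22,1

r=5→G=5,rhi=0  c=5→T=2,p=1
L=5*4+2=22  i=0*2+1=1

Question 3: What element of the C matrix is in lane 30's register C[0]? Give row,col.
7,4

lane 30->30/4=7, 30 mod 4=2
i=0  r:7+0->7  c:2·2+0->4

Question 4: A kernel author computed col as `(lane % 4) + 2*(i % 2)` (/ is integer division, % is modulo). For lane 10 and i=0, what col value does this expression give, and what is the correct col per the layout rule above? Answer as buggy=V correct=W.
`(lane % 4) + 2*(i % 2)`[10,0]->2
L=10->g=10>>2=2, t=10&3=2
[0]->row 2+0=2  col 2·2+0=4
col: 2 vs 4

buggy=2 correct=4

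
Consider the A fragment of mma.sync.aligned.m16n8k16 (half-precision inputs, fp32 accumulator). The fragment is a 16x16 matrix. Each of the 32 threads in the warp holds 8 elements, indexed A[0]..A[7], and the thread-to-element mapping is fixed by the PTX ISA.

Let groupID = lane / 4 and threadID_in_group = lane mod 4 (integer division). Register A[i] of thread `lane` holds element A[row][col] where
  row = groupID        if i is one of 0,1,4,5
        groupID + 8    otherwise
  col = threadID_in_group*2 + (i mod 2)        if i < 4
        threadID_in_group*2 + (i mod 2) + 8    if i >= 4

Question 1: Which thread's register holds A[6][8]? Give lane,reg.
r:6=>grp=6,rB=0  c:8=>cB=1,tig=0,lo=0
L=6*4+0=24  i=1*4+0*2+0=4

24,4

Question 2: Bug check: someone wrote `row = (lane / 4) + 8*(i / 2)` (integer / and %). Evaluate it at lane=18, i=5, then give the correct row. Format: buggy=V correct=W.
`(lane / 4) + 8*(i / 2)`[18,5]->20
L=18->gid=18>>2=4, tid=18&3=2
[5]->row 4+0=4  col 2·2+1+8=13
row: 20 vs 4

buggy=20 correct=4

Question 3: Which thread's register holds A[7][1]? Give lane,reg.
28,1

r=7->g=7,rb=0  c=1->cb=0,t=0,b0=1
L=7*4+0=28  i=0*4+0*2+1=1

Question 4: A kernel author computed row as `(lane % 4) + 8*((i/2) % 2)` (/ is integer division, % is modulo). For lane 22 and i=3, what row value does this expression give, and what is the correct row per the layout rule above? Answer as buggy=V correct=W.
`(lane % 4) + 8*((i/2) % 2)`[22,3]→10
lane 22: G=5 (22/4), T=2 (22%4)
i=3: r=5+8=13, c=2*2+1+0=5
row: 10 vs 13

buggy=10 correct=13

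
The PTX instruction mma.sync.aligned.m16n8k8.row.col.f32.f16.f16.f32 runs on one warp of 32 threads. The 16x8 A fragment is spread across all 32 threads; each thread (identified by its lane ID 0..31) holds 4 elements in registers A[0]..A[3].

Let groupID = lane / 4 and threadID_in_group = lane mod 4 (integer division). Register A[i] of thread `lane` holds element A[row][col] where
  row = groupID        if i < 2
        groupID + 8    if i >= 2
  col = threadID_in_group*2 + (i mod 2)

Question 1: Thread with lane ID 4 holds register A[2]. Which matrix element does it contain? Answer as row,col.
9,0

L=4->g=4>>2=1, t=4&3=0
[2]->row 1+8=9  col 0·2+0=0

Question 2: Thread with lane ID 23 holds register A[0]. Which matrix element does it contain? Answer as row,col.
5,6

L=23⇒gr=23>>2=5, th=23&3=3
[0]⇒row 5+0=5  col 3·2+0=6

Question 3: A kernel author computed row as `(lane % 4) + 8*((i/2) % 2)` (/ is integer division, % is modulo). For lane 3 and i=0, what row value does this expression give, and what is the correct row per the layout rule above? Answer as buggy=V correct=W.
`(lane % 4) + 8*((i/2) % 2)`[3,0]=>3
3: grp=0,tig=3
[0] (0+0,3*2+0) = (0,6)
row: 3 vs 0

buggy=3 correct=0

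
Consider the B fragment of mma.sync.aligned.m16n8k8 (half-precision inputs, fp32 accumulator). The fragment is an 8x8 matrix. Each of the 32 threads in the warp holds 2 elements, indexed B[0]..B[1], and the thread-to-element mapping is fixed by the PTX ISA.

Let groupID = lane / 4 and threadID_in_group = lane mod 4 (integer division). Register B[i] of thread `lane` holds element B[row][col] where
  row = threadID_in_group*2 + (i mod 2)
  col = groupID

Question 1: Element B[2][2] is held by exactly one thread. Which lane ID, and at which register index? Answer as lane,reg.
9,0

c:2=>grp=2  r:2=>tig=1,lo=0
L=2*4+1=9  i=0=0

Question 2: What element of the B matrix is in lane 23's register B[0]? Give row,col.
lane 23->23/4=5, 23 mod 4=3
i=0  r:2·3+0->6  c:5

6,5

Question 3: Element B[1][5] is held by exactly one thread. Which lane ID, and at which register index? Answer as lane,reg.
c=5->g=5  r=1->t=0,b0=1
L=5*4+0=20  i=1=1

20,1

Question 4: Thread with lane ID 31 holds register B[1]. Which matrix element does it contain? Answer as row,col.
lane 31: g=7 (31/4), t=3 (31%4)
i=1: r=3*2+1=7, c=g=7

7,7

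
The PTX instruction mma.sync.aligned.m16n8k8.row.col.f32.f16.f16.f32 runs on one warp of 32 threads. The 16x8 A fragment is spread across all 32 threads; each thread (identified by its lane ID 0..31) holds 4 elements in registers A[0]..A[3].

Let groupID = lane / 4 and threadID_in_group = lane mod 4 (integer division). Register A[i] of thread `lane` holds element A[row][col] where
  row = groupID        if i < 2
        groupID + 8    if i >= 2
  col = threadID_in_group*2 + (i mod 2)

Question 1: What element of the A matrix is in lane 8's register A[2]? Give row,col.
lane 8=>8/4=2, 8 mod 4=0
i=2  r:2+8=>10  c:2·0+0=>0

10,0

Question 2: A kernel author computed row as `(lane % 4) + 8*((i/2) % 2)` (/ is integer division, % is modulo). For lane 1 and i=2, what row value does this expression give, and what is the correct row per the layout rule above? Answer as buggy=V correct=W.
`(lane % 4) + 8*((i/2) % 2)`[1,2]->9
lane 1: gid=0 (1/4), tid=1 (1%4)
i=2: r=0+8=8, c=1*2+0=2
row: 9 vs 8

buggy=9 correct=8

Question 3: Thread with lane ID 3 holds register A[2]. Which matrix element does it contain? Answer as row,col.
L=3=>grp=3>>2=0, tig=3&3=3
[2]=>row 0+8=8  col 3·2+0=6

8,6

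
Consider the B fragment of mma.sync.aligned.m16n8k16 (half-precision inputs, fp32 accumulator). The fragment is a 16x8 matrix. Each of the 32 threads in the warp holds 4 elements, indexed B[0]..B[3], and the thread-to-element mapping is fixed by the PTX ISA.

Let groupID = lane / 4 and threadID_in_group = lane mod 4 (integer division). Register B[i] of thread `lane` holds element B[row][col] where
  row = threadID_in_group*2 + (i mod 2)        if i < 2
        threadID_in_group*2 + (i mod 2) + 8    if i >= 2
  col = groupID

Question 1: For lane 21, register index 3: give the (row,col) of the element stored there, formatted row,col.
11,5

lane 21: g=5 (21/4), t=1 (21%4)
i=3: r=1*2+1+8=11, c=g=5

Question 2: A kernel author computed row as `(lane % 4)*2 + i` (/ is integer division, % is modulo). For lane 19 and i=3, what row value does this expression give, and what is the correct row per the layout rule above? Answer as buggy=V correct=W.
buggy=9 correct=15

`(lane % 4)*2 + i`[19,3]⇒9
L=19⇒gr=19>>2=4, th=19&3=3
[3]⇒row 3·2+1+8=15  col gr=4
row: 9 vs 15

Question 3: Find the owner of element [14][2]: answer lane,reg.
11,2

c=2->g=2  r=14->rb=1,t=3,b0=0
L=2*4+3=11  i=1*2+0=2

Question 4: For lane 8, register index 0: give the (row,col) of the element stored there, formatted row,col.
L=8=>grp=8>>2=2, tig=8&3=0
[0]=>row 0·2+0+0=0  col grp=2

0,2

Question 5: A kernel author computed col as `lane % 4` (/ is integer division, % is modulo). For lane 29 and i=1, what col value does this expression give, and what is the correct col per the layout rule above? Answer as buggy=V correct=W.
`lane % 4`[29,1]->1
lane 29: gid=7 (29/4), tid=1 (29%4)
i=1: r=1*2+1+0=3, c=gid=7
col: 1 vs 7

buggy=1 correct=7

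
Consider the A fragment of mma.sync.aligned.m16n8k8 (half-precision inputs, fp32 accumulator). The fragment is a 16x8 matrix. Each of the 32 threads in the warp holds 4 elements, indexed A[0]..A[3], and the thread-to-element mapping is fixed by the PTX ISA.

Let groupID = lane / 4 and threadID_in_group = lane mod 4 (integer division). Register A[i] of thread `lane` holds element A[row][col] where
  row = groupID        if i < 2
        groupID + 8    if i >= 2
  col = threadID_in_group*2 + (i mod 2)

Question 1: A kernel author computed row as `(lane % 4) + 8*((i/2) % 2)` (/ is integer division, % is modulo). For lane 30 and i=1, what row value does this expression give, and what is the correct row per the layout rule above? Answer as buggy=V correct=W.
`(lane % 4) + 8*((i/2) % 2)`[30,1]=>2
lane 30: grp=7 (30/4), tig=2 (30%4)
i=1: r=7+0=7, c=2*2+1=5
row: 2 vs 7

buggy=2 correct=7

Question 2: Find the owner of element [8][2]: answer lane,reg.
1,2

r=8⇒gr=0,Rb=1  c=2⇒th=1,odd=0
L=0*4+1=1  i=1*2+0=2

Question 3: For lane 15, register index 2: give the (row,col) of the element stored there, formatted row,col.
11,6

lane 15: g=3 (15/4), t=3 (15%4)
i=2: r=3+8=11, c=3*2+0=6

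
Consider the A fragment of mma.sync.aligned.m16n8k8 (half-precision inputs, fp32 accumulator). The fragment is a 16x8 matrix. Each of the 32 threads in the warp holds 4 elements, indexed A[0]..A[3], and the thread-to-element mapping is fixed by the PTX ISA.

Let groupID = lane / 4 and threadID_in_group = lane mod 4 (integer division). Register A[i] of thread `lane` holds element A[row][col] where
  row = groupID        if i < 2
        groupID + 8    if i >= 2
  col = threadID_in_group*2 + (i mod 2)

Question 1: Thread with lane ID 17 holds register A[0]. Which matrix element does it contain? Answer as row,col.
4,2

L=17->g=17>>2=4, t=17&3=1
[0]->row 4+0=4  col 1·2+0=2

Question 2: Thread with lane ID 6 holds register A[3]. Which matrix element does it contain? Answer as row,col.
L=6→G=6>>2=1, T=6&3=2
[3]→row 1+8=9  col 2·2+1=5

9,5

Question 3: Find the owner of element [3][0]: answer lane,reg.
r=3⇒gr=3,Rb=0  c=0⇒th=0,odd=0
L=3*4+0=12  i=0*2+0=0

12,0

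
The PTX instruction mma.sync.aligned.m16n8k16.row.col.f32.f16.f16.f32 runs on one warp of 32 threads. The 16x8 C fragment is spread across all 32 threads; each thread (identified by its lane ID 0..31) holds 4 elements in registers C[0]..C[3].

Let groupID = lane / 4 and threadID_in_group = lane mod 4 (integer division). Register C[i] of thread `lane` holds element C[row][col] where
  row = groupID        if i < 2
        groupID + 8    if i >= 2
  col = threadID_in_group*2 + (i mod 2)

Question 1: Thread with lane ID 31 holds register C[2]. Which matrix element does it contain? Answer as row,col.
lane 31: gr=7 (31/4), th=3 (31%4)
i=2: r=7+8=15, c=3*2+0=6

15,6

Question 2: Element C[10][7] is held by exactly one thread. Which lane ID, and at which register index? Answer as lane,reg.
r=10→G=2,rhi=1  c=7→T=3,p=1
L=2*4+3=11  i=1*2+1=3

11,3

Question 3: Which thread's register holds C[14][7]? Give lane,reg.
r=14->g=6,rb=1  c=7->t=3,b0=1
L=6*4+3=27  i=1*2+1=3

27,3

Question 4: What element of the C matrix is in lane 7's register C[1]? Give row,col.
1,7

lane 7⇒7/4=1, 7 mod 4=3
i=1  r:1+0⇒1  c:2·3+1⇒7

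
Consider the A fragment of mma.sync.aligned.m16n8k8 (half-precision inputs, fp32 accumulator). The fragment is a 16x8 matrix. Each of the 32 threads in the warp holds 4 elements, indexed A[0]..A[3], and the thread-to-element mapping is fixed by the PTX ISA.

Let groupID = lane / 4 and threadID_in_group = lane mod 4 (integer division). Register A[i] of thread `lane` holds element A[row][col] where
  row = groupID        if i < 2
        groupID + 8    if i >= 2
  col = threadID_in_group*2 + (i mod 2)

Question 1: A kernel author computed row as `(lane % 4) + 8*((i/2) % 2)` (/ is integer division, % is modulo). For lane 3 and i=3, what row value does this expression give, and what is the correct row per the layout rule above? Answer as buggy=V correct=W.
buggy=11 correct=8

`(lane % 4) + 8*((i/2) % 2)`[3,3]→11
3: G=0,T=3
[3] (0+8,3*2+1) = (8,7)
row: 11 vs 8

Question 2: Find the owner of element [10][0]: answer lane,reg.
8,2

r: 10->gid=2,r8=1  c: 0->tid=0,i&1=0
L=2*4+0=8  i=1*2+0=2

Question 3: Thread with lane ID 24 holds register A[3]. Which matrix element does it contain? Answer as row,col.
14,1

24: grp=6,tig=0
[3] (6+8,0*2+1) = (14,1)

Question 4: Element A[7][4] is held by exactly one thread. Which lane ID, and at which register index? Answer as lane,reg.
r=7⇒gr=7,Rb=0  c=4⇒th=2,odd=0
L=7*4+2=30  i=0*2+0=0

30,0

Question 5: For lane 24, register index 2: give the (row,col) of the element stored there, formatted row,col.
14,0

lane 24: gr=6 (24/4), th=0 (24%4)
i=2: r=6+8=14, c=0*2+0=0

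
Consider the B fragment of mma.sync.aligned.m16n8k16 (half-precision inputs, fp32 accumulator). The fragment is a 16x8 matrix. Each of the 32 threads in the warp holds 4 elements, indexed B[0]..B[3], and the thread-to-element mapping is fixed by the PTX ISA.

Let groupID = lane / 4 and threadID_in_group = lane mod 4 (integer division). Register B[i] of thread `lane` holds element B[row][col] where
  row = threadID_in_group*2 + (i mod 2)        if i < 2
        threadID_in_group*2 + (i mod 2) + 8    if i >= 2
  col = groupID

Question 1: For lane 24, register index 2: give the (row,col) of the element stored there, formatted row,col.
lane 24->24/4=6, 24 mod 4=0
i=2  r:2·0+0+8->8  c:6

8,6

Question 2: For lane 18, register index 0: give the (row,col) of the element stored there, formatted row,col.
4,4

18: grp=4,tig=2
[0] (2*2+0+0,4) = (4,4)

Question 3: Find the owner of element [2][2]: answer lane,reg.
9,0

c=2→G=2  r=2→rhi=0,T=1,p=0
L=2*4+1=9  i=0*2+0=0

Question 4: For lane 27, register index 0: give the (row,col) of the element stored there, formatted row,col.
6,6

lane 27→27/4=6, 27 mod 4=3
i=0  r:2·3+0+0→6  c:6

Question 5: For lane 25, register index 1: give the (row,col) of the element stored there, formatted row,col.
lane 25: gid=6 (25/4), tid=1 (25%4)
i=1: r=1*2+1+0=3, c=gid=6

3,6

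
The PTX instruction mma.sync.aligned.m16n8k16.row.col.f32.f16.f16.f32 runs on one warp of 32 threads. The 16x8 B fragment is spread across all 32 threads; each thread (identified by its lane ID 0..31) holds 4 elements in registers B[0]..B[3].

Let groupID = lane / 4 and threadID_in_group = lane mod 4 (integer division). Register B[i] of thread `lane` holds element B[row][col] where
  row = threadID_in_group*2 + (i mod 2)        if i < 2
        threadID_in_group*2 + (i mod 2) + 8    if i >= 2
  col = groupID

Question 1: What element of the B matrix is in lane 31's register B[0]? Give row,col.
6,7

lane 31: G=7 (31/4), T=3 (31%4)
i=0: r=3*2+0+0=6, c=G=7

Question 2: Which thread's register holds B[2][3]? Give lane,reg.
c:3=>grp=3  r:2=>rB=0,tig=1,lo=0
L=3*4+1=13  i=0*2+0=0

13,0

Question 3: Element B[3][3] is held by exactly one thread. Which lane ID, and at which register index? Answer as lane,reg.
13,1

c: 3->gid=3  r: 3->r8=0,tid=1,i&1=1
L=3*4+1=13  i=0*2+1=1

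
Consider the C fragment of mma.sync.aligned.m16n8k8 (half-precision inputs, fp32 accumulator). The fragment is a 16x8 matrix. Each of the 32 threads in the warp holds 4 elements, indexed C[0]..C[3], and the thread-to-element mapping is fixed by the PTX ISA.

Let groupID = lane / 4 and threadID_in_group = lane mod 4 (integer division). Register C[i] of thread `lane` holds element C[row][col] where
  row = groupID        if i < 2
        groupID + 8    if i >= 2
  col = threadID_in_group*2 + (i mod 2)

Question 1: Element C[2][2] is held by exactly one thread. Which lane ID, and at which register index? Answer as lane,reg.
9,0

r: 2->gid=2,r8=0  c: 2->tid=1,i&1=0
L=2*4+1=9  i=0*2+0=0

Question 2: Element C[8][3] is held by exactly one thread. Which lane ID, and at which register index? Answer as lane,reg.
r: 8->gid=0,r8=1  c: 3->tid=1,i&1=1
L=0*4+1=1  i=1*2+1=3

1,3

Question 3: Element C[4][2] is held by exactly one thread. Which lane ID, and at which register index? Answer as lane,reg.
r=4⇒gr=4,Rb=0  c=2⇒th=1,odd=0
L=4*4+1=17  i=0*2+0=0

17,0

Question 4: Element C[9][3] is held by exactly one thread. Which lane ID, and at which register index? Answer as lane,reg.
r=9→G=1,rhi=1  c=3→T=1,p=1
L=1*4+1=5  i=1*2+1=3

5,3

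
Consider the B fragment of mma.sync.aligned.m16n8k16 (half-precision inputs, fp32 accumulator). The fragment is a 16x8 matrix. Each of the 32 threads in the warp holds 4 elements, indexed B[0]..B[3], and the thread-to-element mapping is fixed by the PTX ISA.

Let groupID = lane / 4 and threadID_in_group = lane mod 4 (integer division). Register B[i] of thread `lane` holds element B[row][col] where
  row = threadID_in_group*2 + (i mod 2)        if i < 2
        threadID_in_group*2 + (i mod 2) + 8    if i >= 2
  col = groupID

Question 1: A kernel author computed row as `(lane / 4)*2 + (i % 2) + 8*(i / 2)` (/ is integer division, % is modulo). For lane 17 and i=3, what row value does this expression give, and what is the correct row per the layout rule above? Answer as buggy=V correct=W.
`(lane / 4)*2 + (i % 2) + 8*(i / 2)`[17,3]->17
L=17->g=17>>2=4, t=17&3=1
[3]->row 1·2+1+8=11  col g=4
row: 17 vs 11

buggy=17 correct=11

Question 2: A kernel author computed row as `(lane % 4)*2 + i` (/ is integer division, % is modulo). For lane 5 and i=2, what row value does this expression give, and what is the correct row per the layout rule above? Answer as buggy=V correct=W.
`(lane % 4)*2 + i`[5,2]->4
L=5->g=5>>2=1, t=5&3=1
[2]->row 1·2+0+8=10  col g=1
row: 4 vs 10

buggy=4 correct=10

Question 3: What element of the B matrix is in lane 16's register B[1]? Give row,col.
1,4

lane 16->16/4=4, 16 mod 4=0
i=1  r:2·0+1+0->1  c:4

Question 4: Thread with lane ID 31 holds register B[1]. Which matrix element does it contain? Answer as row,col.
7,7

lane 31→31/4=7, 31 mod 4=3
i=1  r:2·3+1+0→7  c:7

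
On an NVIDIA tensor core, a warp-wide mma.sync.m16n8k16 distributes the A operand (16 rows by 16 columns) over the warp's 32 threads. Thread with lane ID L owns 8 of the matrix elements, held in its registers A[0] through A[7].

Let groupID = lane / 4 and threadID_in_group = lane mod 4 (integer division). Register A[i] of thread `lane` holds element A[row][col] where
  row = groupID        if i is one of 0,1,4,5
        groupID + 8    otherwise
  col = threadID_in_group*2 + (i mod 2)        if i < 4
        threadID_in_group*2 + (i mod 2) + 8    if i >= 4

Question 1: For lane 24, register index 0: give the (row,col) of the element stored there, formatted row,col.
6,0

lane 24=>24/4=6, 24 mod 4=0
i=0  r:6+0=>6  c:2·0+0+0=>0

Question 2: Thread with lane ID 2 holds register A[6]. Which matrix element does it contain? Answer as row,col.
lane 2: gid=0 (2/4), tid=2 (2%4)
i=6: r=0+8=8, c=2*2+0+8=12

8,12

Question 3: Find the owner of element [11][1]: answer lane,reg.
r=11→G=3,rhi=1  c=1→chi=0,T=0,p=1
L=3*4+0=12  i=0*4+1*2+1=3

12,3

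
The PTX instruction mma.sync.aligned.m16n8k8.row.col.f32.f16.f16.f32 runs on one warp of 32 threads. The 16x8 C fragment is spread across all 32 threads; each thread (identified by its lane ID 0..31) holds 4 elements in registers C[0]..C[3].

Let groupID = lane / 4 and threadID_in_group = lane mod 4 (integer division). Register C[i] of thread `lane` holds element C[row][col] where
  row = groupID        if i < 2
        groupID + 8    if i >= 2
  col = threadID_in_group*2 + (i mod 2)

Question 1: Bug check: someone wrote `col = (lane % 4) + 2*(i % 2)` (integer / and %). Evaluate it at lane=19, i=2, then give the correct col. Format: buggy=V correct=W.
`(lane % 4) + 2*(i % 2)`[19,2]->3
L=19->gid=19>>2=4, tid=19&3=3
[2]->row 4+8=12  col 3·2+0=6
col: 3 vs 6

buggy=3 correct=6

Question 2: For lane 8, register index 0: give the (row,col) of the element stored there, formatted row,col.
L=8->g=8>>2=2, t=8&3=0
[0]->row 2+0=2  col 0·2+0=0

2,0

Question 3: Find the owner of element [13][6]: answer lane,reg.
23,2

r=13→G=5,rhi=1  c=6→T=3,p=0
L=5*4+3=23  i=1*2+0=2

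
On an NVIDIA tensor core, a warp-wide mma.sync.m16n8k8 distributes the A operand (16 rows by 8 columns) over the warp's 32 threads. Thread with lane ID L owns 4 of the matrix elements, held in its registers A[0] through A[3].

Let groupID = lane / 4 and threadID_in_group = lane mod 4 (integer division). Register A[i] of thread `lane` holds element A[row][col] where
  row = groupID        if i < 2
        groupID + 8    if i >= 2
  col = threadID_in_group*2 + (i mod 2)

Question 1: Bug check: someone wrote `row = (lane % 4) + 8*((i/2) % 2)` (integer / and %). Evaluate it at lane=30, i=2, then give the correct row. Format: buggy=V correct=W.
`(lane % 4) + 8*((i/2) % 2)`[30,2]→10
30: G=7,T=2
[2] (7+8,2*2+0) = (15,4)
row: 10 vs 15

buggy=10 correct=15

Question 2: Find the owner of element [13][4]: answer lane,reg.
r=13⇒gr=5,Rb=1  c=4⇒th=2,odd=0
L=5*4+2=22  i=1*2+0=2

22,2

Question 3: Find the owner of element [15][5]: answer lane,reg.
r:15=>grp=7,rB=1  c:5=>tig=2,lo=1
L=7*4+2=30  i=1*2+1=3

30,3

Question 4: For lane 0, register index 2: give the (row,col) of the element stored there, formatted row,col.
L=0=>grp=0>>2=0, tig=0&3=0
[2]=>row 0+8=8  col 0·2+0=0

8,0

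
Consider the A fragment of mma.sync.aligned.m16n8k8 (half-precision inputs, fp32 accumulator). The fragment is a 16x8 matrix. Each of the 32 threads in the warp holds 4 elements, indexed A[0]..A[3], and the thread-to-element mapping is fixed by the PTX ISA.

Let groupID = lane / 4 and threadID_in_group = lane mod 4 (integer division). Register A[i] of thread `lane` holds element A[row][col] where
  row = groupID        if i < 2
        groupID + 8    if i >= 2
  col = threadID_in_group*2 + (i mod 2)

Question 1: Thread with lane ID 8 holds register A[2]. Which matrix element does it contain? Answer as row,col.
10,0

lane 8=>8/4=2, 8 mod 4=0
i=2  r:2+8=>10  c:2·0+0=>0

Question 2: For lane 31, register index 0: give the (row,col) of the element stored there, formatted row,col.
7,6

lane 31⇒31/4=7, 31 mod 4=3
i=0  r:7+0⇒7  c:2·3+0⇒6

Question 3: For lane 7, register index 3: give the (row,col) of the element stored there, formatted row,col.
9,7

7: gid=1,tid=3
[3] (1+8,3*2+1) = (9,7)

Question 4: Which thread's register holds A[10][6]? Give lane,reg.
r: 10->gid=2,r8=1  c: 6->tid=3,i&1=0
L=2*4+3=11  i=1*2+0=2

11,2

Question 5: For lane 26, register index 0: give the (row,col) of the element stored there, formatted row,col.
lane 26→26/4=6, 26 mod 4=2
i=0  r:6+0→6  c:2·2+0→4

6,4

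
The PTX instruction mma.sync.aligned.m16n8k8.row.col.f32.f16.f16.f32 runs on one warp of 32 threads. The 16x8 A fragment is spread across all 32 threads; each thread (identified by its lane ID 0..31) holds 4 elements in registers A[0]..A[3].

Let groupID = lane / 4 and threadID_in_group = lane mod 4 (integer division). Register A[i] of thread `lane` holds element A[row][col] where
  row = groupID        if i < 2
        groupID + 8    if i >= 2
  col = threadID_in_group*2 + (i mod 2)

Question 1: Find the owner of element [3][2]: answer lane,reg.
r=3⇒gr=3,Rb=0  c=2⇒th=1,odd=0
L=3*4+1=13  i=0*2+0=0

13,0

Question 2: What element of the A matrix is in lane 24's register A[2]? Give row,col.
lane 24: G=6 (24/4), T=0 (24%4)
i=2: r=6+8=14, c=0*2+0=0

14,0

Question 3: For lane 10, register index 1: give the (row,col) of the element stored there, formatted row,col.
2,5

10: grp=2,tig=2
[1] (2+0,2*2+1) = (2,5)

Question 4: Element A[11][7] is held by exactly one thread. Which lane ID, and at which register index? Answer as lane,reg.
r=11→G=3,rhi=1  c=7→T=3,p=1
L=3*4+3=15  i=1*2+1=3

15,3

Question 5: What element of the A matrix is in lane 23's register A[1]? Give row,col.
lane 23: G=5 (23/4), T=3 (23%4)
i=1: r=5+0=5, c=3*2+1=7

5,7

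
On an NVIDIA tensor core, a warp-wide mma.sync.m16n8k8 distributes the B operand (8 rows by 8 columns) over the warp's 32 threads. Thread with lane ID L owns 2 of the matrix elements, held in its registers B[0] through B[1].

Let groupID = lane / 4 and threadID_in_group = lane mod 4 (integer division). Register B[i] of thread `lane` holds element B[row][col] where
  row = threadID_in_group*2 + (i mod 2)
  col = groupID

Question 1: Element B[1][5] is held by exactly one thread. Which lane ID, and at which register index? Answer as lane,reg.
20,1

c:5=>grp=5  r:1=>tig=0,lo=1
L=5*4+0=20  i=1=1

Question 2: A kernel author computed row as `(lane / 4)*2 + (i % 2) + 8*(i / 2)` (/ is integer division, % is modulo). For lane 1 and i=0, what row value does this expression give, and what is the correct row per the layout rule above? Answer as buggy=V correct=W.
buggy=0 correct=2

`(lane / 4)*2 + (i % 2) + 8*(i / 2)`[1,0]⇒0
lane 1⇒1/4=0, 1 mod 4=1
i=0  r:2·1+0⇒2  c:0
row: 0 vs 2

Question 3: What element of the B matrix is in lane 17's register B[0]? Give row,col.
2,4

lane 17->17/4=4, 17 mod 4=1
i=0  r:2·1+0->2  c:4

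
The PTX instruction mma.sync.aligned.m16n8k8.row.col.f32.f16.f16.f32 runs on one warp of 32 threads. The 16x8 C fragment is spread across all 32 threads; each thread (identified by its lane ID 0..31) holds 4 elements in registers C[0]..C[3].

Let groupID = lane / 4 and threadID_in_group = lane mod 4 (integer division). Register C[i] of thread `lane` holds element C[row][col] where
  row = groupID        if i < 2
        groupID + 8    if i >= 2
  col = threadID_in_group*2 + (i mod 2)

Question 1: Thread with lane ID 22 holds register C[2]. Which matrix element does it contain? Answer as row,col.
L=22⇒gr=22>>2=5, th=22&3=2
[2]⇒row 5+8=13  col 2·2+0=4

13,4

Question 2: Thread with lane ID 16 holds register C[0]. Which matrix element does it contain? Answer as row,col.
lane 16=>16/4=4, 16 mod 4=0
i=0  r:4+0=>4  c:2·0+0=>0

4,0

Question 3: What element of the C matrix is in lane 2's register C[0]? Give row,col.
0,4

L=2->gid=2>>2=0, tid=2&3=2
[0]->row 0+0=0  col 2·2+0=4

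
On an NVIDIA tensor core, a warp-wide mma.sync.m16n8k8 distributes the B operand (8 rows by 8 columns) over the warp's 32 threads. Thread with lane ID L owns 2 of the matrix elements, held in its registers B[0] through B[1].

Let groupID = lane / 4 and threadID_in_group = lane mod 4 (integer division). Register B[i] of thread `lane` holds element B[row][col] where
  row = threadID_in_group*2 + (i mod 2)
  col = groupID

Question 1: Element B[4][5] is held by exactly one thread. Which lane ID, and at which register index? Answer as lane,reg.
22,0

c: 5->gid=5  r: 4->tid=2,i&1=0
L=5*4+2=22  i=0=0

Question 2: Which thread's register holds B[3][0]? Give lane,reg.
1,1

c=0→G=0  r=3→T=1,p=1
L=0*4+1=1  i=1=1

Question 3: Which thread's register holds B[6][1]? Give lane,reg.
c:1=>grp=1  r:6=>tig=3,lo=0
L=1*4+3=7  i=0=0

7,0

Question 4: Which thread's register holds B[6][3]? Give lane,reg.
c: 3->gid=3  r: 6->tid=3,i&1=0
L=3*4+3=15  i=0=0

15,0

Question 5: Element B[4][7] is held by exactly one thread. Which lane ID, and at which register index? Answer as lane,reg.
30,0

c=7⇒gr=7  r=4⇒th=2,odd=0
L=7*4+2=30  i=0=0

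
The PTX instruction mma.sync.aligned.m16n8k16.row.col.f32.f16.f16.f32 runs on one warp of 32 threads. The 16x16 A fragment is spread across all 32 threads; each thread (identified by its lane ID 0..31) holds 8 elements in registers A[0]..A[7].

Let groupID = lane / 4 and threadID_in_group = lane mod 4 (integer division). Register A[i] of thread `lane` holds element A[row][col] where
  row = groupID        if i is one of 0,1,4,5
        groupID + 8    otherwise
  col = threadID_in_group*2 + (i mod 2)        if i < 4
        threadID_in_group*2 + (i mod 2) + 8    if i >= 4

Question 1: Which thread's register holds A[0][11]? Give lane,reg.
1,5

r:0=>grp=0,rB=0  c:11=>cB=1,tig=1,lo=1
L=0*4+1=1  i=1*4+0*2+1=5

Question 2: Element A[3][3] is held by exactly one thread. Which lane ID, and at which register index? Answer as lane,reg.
13,1

r=3->g=3,rb=0  c=3->cb=0,t=1,b0=1
L=3*4+1=13  i=0*4+0*2+1=1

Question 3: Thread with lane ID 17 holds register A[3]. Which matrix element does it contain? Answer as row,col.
12,3

L=17->gid=17>>2=4, tid=17&3=1
[3]->row 4+8=12  col 1·2+1+0=3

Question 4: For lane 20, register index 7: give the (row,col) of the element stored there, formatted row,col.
13,9

lane 20→20/4=5, 20 mod 4=0
i=7  r:5+8→13  c:2·0+1+8→9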